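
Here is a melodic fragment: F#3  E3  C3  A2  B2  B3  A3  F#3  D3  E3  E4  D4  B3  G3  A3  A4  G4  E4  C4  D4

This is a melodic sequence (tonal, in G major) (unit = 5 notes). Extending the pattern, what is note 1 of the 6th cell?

Grouping in 5s, the 1st note of each cell is F#3, B3, E4, A4.
Carrying that up a 4th forward: D5 → G5.

G5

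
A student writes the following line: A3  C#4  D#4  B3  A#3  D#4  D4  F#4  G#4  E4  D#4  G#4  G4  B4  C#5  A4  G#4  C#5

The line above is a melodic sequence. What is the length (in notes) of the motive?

6

There are 18 notes; a 6-note unit gives 3 cells:
A3 C#4 D#4 B3 A#3 D#4 | D4 F#4 G#4 E4 D#4 G#4 | G4 B4 C#5 A4 G#4 C#5
That's a consistent up a 4th shift per cell, and no other grouping gives one.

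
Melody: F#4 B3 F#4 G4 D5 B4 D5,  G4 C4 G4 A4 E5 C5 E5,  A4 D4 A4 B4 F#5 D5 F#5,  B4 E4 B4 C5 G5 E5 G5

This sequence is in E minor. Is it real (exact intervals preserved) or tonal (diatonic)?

tonal

Every note is diatonic to E minor.
Cell 1 has +1 semitones from note 3 to 4, but cell 2 has +2 — the interval quality changes while the contour stays the same, which is the hallmark of a tonal sequence.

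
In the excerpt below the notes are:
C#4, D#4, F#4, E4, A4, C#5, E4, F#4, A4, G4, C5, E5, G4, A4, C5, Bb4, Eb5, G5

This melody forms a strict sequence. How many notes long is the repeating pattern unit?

There are 18 notes; a 6-note unit gives 3 cells:
C#4 D#4 F#4 E4 A4 C#5 | E4 F#4 A4 G4 C5 E5 | G4 A4 C5 Bb4 Eb5 G5
Every group is a transposition up a 3rd of the one before; no shorter unit works.

6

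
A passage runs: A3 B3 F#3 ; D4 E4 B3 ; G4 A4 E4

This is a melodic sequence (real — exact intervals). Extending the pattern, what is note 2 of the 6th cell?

With 3-note cells, note 2 of each statement runs B3, E4, A4.
Extending up a 4th: D5 → G5 → C6.

C6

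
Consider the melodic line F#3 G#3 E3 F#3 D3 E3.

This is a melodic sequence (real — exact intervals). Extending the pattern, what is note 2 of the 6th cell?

The unit is 2 notes. Position-2 pitches of the 3 shown cells: G#3, F#3, E3.
Carrying that down a 2nd forward: D3 → C3 → Bb2.

Bb2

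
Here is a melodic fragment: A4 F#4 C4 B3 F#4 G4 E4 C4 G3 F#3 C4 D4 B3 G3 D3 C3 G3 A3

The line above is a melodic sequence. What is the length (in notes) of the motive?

6

18 notes total. Splitting into 3 groups of 6:
A4 F#4 C4 B3 F#4 G4 | E4 C4 G3 F#3 C4 D4 | B3 G3 D3 C3 G3 A3
That's a consistent down a 4th shift per cell, and no other grouping gives one.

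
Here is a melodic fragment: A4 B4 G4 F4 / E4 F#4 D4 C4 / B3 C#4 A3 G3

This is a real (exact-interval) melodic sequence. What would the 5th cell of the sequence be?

Unit = 4 notes; the statements start on A4, E4, B3, moving down a 4th each time.
Continuing the starts: F#3 → C#3.
So cell 5 is C#3 D#3 B2 A2.

C#3 D#3 B2 A2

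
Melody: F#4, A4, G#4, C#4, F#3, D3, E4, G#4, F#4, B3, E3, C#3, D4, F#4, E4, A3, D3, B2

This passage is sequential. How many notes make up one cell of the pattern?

6

There are 18 notes; a 6-note unit gives 3 cells:
F#4 A4 G#4 C#4 F#3 D3 | E4 G#4 F#4 B3 E3 C#3 | D4 F#4 E4 A3 D3 B2
That's a consistent down a 2nd shift per cell, and no other grouping gives one.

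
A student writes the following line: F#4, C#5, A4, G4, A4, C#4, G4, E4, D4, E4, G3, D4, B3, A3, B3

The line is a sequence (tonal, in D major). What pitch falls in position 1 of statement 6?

E2

The unit is 5 notes. Position-1 pitches of the 3 shown cells: F#4, C#4, G3.
Each moves down a 4th. Continuing: D3 → A2 → E2.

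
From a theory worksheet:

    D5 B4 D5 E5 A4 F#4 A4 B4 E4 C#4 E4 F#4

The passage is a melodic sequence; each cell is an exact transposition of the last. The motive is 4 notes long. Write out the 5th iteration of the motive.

The 4-note cells begin on D5, A4, E4 — each down a 4th from the last.
Extending down a 4th: B3 → F#3.
So cell 5 is F#3 D#3 F#3 G#3.

F#3 D#3 F#3 G#3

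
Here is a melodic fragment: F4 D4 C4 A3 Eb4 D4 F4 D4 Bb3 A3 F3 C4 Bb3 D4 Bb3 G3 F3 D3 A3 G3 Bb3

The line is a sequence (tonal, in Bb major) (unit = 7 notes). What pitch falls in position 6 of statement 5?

Grouping in 7s, the 6th note of each cell is D4, Bb3, G3.
Extending down a 3rd: Eb3 → C3.

C3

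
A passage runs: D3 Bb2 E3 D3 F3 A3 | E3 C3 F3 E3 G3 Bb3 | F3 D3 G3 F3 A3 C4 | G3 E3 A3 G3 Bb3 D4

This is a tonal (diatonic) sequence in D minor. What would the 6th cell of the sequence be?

Taking 6-note groups, the heads are D3, E3, F3, G3: the pattern moves up a 2nd.
Continuing the starts: A3 → Bb3.
So cell 6 is Bb3 G3 C4 Bb3 D4 F4.

Bb3 G3 C4 Bb3 D4 F4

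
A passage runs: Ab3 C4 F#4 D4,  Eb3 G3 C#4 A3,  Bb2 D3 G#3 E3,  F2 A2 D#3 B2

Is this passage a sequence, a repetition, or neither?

sequence

Each 4-note cell is the previous one transposed down a 4th.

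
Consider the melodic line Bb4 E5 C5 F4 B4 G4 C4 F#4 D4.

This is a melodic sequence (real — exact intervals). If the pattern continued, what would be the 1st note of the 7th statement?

E2

The unit is 3 notes. Position-1 pitches of the 3 shown cells: Bb4, F4, C4.
Extending down a 4th: G3 → D3 → A2 → E2.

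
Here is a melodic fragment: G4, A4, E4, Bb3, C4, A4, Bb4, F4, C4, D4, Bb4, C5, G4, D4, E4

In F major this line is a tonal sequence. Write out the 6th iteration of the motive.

E5 F5 C5 G4 A4

Unit = 5 notes; the statements start on G4, A4, Bb4, moving up a 2nd each time.
Extending up a 2nd: C5 → D5 → E5.
From E5 the diatonic shape gives E5 F5 C5 G4 A4.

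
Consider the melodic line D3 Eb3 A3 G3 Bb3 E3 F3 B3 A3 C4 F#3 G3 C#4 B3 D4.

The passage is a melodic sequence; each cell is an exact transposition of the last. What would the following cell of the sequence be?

Taking 5-note groups, the heads are D3, E3, F#3: the pattern moves up a 2nd.
From G#3 the exact shape gives G#3 A3 D#4 C#4 E4.

G#3 A3 D#4 C#4 E4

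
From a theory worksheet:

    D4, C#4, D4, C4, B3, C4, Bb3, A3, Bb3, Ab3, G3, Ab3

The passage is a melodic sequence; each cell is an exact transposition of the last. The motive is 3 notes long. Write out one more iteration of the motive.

Gb3 F3 Gb3

With a 3-note motive the entries are D4, C4, Bb3, Ab3, each down a 2nd from the previous.
Statement 5 starts on Gb3 and keeps the same exact contour: Gb3 F3 Gb3.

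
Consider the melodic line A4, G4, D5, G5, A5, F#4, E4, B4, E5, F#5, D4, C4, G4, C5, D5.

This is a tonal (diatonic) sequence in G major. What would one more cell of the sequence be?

B3 A3 E4 A4 B4

With a 5-note motive the entries are A4, F#4, D4, each down a 3rd from the previous.
From B3 the diatonic shape gives B3 A3 E4 A4 B4.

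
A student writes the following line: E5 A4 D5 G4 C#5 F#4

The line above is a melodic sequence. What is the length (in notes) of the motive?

2

6 notes total. Splitting into 3 groups of 2:
E5 A4 | D5 G4 | C#5 F#4
Each cell is the previous one down a 2nd — so the unit is 2 notes.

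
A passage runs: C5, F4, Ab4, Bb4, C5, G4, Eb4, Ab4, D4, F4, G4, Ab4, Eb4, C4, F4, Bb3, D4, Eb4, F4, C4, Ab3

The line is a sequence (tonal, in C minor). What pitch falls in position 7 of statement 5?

D3

With 7-note cells, note 7 of each statement runs Eb4, C4, Ab3.
Each moves down a 3rd. Continuing: F3 → D3.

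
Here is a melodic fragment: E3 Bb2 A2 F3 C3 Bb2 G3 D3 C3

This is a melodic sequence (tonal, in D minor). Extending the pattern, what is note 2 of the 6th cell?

G3

Grouping in 3s, the 2nd note of each cell is Bb2, C3, D3.
Each moves up a 2nd. Continuing: E3 → F3 → G3.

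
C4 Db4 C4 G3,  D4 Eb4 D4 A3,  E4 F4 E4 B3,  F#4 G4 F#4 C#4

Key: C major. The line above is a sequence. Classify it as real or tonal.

real

Each cell has the same semitone pattern (1, -1, -5) — intervals are preserved exactly.
And Db4 lies outside C major, so the sequence is real rather than tonal.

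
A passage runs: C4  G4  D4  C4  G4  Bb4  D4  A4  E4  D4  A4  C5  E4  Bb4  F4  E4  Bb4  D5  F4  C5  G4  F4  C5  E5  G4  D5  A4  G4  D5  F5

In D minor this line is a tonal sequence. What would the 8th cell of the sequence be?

Unit = 6 notes; the statements start on C4, D4, E4, F4, G4, moving up a 2nd each time.
Continuing the starts: A4 → Bb4 → C5.
From C5 the diatonic shape gives C5 G5 D5 C5 G5 Bb5.

C5 G5 D5 C5 G5 Bb5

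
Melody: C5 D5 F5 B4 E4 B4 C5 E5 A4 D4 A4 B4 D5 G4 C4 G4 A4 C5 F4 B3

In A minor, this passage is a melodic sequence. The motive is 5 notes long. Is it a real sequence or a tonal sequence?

tonal

Every note is diatonic to A minor.
Cell 1 has +2 semitones from note 1 to 2, but cell 2 has +1 — the interval quality changes while the contour stays the same, which is the hallmark of a tonal sequence.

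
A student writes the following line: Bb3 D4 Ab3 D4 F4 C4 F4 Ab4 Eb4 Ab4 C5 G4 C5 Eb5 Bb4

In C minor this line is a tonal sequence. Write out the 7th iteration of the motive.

Unit = 3 notes; the statements start on Bb3, D4, F4, Ab4, C5, moving up a 3rd each time.
Carrying on: Eb5 → G5.
Statement 7 starts on G5 and keeps the same diatonic contour: G5 Bb5 F5.

G5 Bb5 F5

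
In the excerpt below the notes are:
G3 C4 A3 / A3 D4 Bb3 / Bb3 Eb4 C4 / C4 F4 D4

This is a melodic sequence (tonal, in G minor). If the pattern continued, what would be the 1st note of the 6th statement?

Eb4

With 3-note cells, note 1 of each statement runs G3, A3, Bb3, C4.
Each moves up a 2nd. Continuing: D4 → Eb4.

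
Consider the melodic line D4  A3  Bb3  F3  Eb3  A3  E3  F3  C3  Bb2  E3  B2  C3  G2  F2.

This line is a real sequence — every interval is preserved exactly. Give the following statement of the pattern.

B2 F#2 G2 D2 C2

Taking 5-note groups, the heads are D4, A3, E3: the pattern moves down a 4th.
So cell 4 is B2 F#2 G2 D2 C2.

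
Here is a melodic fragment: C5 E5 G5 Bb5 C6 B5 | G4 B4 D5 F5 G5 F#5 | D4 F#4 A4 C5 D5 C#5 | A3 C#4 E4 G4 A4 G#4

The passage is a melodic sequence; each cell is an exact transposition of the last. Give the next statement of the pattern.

Unit = 6 notes; the statements start on C5, G4, D4, A3, moving down a 4th each time.
From E3 the exact shape gives E3 G#3 B3 D4 E4 D#4.

E3 G#3 B3 D4 E4 D#4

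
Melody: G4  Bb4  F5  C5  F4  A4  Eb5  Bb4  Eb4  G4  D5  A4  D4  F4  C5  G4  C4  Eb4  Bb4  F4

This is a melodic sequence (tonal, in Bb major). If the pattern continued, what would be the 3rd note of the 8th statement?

The unit is 4 notes. Position-3 pitches of the 5 shown cells: F5, Eb5, D5, C5, Bb4.
Each moves down a 2nd. Continuing: A4 → G4 → F4.

F4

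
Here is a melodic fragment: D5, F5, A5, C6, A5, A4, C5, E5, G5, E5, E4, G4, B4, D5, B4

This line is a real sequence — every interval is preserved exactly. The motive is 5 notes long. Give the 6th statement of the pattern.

C#3 E3 G#3 B3 G#3

Unit = 5 notes; the statements start on D5, A4, E4, moving down a 4th each time.
Carrying on: B3 → F#3 → C#3.
So cell 6 is C#3 E3 G#3 B3 G#3.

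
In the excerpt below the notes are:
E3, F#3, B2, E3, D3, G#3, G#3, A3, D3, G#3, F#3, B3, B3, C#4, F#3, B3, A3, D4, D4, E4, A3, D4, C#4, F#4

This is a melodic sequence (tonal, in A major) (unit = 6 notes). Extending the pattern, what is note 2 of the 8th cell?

F#5

The unit is 6 notes. Position-2 pitches of the 4 shown cells: F#3, A3, C#4, E4.
Each moves up a 3rd. Continuing: G#4 → B4 → D5 → F#5.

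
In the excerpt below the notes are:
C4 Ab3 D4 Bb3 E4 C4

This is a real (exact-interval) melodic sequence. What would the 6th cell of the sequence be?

A#4 F#4

Taking 2-note groups, the heads are C4, D4, E4: the pattern moves up a 2nd.
Carrying on: F#4 → G#4 → A#4.
From A#4 the exact shape gives A#4 F#4.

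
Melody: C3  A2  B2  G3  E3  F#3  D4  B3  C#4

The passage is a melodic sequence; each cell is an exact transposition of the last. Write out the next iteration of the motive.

A4 F#4 G#4

With a 3-note motive the entries are C3, G3, D4, each up a 5th from the previous.
So cell 4 is A4 F#4 G#4.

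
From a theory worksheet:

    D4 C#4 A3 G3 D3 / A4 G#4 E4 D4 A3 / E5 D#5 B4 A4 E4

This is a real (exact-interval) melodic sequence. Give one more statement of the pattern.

B5 A#5 F#5 E5 B4

The 5-note cells begin on D4, A4, E5 — each up a 5th from the last.
Statement 4 starts on B5 and keeps the same exact contour: B5 A#5 F#5 E5 B4.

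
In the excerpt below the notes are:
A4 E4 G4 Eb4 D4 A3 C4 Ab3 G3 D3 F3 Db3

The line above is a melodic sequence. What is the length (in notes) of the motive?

Try groups of 4 (3 cells in 12 notes):
A4 E4 G4 Eb4 | D4 A3 C4 Ab3 | G3 D3 F3 Db3
That's a consistent down a 5th shift per cell, and no other grouping gives one.

4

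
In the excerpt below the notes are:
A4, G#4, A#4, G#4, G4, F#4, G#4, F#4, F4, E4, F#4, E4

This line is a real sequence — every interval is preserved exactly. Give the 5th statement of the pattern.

Db4 C4 D4 C4

Taking 4-note groups, the heads are A4, G4, F4: the pattern moves down a 2nd.
Extending down a 2nd: Eb4 → Db4.
Statement 5 starts on Db4 and keeps the same exact contour: Db4 C4 D4 C4.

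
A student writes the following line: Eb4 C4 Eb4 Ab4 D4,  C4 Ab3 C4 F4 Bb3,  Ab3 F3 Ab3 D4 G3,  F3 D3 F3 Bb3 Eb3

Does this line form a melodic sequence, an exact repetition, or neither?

sequence

Each 5-note cell is the previous one transposed down a 3rd.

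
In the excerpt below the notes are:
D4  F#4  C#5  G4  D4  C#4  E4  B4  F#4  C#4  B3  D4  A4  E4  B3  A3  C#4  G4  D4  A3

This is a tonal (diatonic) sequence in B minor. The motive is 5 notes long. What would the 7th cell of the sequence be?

Taking 5-note groups, the heads are D4, C#4, B3, A3: the pattern moves down a 2nd.
Carrying on: G3 → F#3 → E3.
So cell 7 is E3 G3 D4 A3 E3.

E3 G3 D4 A3 E3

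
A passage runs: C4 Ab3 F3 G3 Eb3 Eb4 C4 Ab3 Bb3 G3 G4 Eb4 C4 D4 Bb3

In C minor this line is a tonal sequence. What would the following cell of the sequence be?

Bb4 G4 Eb4 F4 D4

With a 5-note motive the entries are C4, Eb4, G4, each up a 3rd from the previous.
So cell 4 is Bb4 G4 Eb4 F4 D4.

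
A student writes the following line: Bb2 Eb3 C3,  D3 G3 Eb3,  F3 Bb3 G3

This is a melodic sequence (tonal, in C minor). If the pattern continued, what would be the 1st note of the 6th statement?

Grouping in 3s, the 1st note of each cell is Bb2, D3, F3.
Each moves up a 3rd. Continuing: Ab3 → C4 → Eb4.

Eb4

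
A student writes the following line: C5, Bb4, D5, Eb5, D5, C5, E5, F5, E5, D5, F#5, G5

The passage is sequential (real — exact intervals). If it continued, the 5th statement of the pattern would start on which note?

G#5

Taking 4-note groups, the heads are C5, D5, E5: the pattern moves up a 2nd.
Continuing: F#5 → G#5. Statement 5 starts on G#5.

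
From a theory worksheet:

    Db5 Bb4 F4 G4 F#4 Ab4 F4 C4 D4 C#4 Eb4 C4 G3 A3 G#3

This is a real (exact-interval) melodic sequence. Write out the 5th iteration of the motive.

F3 D3 A2 B2 A#2

The 5-note cells begin on Db5, Ab4, Eb4 — each down a 4th from the last.
Continuing the starts: Bb3 → F3.
From F3 the exact shape gives F3 D3 A2 B2 A#2.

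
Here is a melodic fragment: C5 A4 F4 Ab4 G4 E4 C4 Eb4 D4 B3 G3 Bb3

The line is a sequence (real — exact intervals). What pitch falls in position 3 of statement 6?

E2

Grouping in 4s, the 3rd note of each cell is F4, C4, G3.
Carrying that down a 4th forward: D3 → A2 → E2.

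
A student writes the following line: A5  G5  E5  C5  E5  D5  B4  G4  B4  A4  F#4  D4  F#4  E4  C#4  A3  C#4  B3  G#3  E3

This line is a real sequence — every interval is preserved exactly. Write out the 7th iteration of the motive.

D#3 C#3 A#2 F#2

With a 4-note motive the entries are A5, E5, B4, F#4, C#4, each down a 4th from the previous.
Carrying on: G#3 → D#3.
From D#3 the exact shape gives D#3 C#3 A#2 F#2.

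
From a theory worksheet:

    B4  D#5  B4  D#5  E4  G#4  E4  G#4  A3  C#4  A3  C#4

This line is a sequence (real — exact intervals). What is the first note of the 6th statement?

C2

Taking 4-note groups, the heads are B4, E4, A3: the pattern moves down a 5th.
Continuing: D3 → G2 → C2. Statement 6 starts on C2.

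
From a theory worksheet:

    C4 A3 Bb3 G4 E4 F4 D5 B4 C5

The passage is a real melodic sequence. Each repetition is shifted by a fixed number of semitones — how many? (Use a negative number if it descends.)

7

The 3-note cells begin on C4, G4, D5 — each up a 5th from the last.
C4→G4 is 67 − 60 = 7 semitones.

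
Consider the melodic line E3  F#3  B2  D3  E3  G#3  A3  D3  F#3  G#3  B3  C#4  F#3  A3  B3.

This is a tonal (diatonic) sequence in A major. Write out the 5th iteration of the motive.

Taking 5-note groups, the heads are E3, G#3, B3: the pattern moves up a 3rd.
Continuing the starts: D4 → F#4.
From F#4 the diatonic shape gives F#4 G#4 C#4 E4 F#4.

F#4 G#4 C#4 E4 F#4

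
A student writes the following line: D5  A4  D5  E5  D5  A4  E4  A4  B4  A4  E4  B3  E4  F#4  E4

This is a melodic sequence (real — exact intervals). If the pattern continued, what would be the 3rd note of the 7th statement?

G#2

With 5-note cells, note 3 of each statement runs D5, A4, E4.
Each moves down a 4th. Continuing: B3 → F#3 → C#3 → G#2.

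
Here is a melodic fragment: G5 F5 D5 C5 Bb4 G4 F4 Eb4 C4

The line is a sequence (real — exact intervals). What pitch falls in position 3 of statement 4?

F3

Grouping in 3s, the 3rd note of each cell is D5, G4, C4.
Each moves down a 5th; the next is F3.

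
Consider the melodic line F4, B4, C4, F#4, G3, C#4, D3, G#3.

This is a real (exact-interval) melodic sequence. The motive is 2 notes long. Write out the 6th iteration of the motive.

E2 A#2

Taking 2-note groups, the heads are F4, C4, G3, D3: the pattern moves down a 4th.
Extending down a 4th: A2 → E2.
From E2 the exact shape gives E2 A#2.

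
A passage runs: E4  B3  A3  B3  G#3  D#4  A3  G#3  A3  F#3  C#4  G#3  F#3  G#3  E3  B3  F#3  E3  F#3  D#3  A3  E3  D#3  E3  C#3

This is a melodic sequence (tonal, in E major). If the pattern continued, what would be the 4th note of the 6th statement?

Grouping in 5s, the 4th note of each cell is B3, A3, G#3, F#3, E3.
One more down a 2nd gives D#3.

D#3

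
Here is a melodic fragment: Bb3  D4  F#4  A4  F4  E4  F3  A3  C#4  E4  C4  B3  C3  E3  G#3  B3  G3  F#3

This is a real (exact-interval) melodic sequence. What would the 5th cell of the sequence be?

D2 F#2 A#2 C#3 A2 G#2

Unit = 6 notes; the statements start on Bb3, F3, C3, moving down a 4th each time.
Carrying on: G2 → D2.
From D2 the exact shape gives D2 F#2 A#2 C#3 A2 G#2.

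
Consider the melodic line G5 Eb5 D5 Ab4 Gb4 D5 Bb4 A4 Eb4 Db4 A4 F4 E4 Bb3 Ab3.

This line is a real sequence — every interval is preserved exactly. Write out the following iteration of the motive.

Taking 5-note groups, the heads are G5, D5, A4: the pattern moves down a 4th.
Statement 4 starts on E4 and keeps the same exact contour: E4 C4 B3 F3 Eb3.

E4 C4 B3 F3 Eb3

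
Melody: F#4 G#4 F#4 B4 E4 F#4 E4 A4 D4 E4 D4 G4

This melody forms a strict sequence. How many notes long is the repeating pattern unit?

There are 12 notes; a 4-note unit gives 3 cells:
F#4 G#4 F#4 B4 | E4 F#4 E4 A4 | D4 E4 D4 G4
Every group is a transposition down a 2nd of the one before; no shorter unit works.

4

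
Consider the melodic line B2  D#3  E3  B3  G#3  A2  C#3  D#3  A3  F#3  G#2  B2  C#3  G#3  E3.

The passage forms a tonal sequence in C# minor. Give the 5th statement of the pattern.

E2 G#2 A2 E3 C#3

With a 5-note motive the entries are B2, A2, G#2, each down a 2nd from the previous.
Extending down a 2nd: F#2 → E2.
Statement 5 starts on E2 and keeps the same diatonic contour: E2 G#2 A2 E3 C#3.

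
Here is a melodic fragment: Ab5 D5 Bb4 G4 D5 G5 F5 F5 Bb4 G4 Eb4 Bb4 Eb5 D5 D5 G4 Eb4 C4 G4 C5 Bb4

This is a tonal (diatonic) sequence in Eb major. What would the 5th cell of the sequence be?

Taking 7-note groups, the heads are Ab5, F5, D5: the pattern moves down a 3rd.
Extending down a 3rd: Bb4 → G4.
So cell 5 is G4 C4 Ab3 F3 C4 F4 Eb4.

G4 C4 Ab3 F3 C4 F4 Eb4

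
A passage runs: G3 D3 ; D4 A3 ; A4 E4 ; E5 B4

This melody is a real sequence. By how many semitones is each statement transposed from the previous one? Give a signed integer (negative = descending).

With a 2-note motive the entries are G3, D4, A4, E5, each up a 5th from the previous.
G3 to D4 spans +7 semitones.

7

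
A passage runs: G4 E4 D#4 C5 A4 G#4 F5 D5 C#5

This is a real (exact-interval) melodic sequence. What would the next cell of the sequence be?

Bb5 G5 F#5

Unit = 3 notes; the statements start on G4, C5, F5, moving up a 4th each time.
Statement 4 starts on Bb5 and keeps the same exact contour: Bb5 G5 F#5.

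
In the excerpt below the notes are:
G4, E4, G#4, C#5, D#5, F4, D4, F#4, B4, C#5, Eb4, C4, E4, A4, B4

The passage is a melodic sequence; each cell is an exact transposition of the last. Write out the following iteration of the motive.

Db4 Bb3 D4 G4 A4

The 5-note cells begin on G4, F4, Eb4 — each down a 2nd from the last.
From Db4 the exact shape gives Db4 Bb3 D4 G4 A4.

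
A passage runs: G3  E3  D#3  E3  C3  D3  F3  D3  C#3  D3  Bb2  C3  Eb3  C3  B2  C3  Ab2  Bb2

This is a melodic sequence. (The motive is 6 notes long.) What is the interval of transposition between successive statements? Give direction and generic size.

Taking 6-note groups, the heads are G3, F3, Eb3: the pattern moves down a 2nd.
G3 to F3 is down a 2nd.

down a 2nd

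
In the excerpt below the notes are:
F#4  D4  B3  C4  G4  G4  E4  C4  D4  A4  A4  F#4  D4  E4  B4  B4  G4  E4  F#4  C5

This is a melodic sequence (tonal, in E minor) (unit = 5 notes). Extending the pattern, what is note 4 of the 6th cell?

The unit is 5 notes. Position-4 pitches of the 4 shown cells: C4, D4, E4, F#4.
Carrying that up a 2nd forward: G4 → A4.

A4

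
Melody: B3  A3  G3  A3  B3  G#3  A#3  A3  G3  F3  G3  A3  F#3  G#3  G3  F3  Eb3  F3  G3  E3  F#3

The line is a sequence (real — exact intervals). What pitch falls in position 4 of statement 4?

The unit is 7 notes. Position-4 pitches of the 3 shown cells: A3, G3, F3.
From F3, down a 2nd gives Eb3.

Eb3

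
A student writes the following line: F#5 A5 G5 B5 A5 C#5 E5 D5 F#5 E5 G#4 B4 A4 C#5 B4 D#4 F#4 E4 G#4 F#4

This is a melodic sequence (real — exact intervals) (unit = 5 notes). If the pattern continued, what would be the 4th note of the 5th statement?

D#4

Grouping in 5s, the 4th note of each cell is B5, F#5, C#5, G#4.
One more down a 4th gives D#4.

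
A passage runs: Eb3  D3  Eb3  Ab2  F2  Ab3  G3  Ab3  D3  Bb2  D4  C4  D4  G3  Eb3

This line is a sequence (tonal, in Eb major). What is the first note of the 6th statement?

F5

Taking 5-note groups, the heads are Eb3, Ab3, D4: the pattern moves up a 4th.
Extending the heads up a 4th: G4 → C5 → F5.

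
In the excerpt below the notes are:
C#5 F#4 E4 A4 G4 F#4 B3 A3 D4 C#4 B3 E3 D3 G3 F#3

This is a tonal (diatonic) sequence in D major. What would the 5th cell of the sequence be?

A2 D2 C#2 F#2 E2

Unit = 5 notes; the statements start on C#5, F#4, B3, moving down a 5th each time.
Extending down a 5th: E3 → A2.
From A2 the diatonic shape gives A2 D2 C#2 F#2 E2.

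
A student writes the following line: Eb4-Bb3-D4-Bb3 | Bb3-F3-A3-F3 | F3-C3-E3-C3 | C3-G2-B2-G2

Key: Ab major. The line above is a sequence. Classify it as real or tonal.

real

Each cell has the same semitone pattern (-5, 4, -4) — intervals are preserved exactly.
And D4 lies outside Ab major, so the sequence is real rather than tonal.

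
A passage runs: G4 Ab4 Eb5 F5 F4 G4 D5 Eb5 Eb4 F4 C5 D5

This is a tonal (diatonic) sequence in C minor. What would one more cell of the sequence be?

Unit = 4 notes; the statements start on G4, F4, Eb4, moving down a 2nd each time.
So cell 4 is D4 Eb4 Bb4 C5.

D4 Eb4 Bb4 C5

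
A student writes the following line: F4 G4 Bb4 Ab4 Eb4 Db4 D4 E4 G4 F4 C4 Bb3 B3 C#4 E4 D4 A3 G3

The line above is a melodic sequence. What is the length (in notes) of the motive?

6

18 notes total. Splitting into 3 groups of 6:
F4 G4 Bb4 Ab4 Eb4 Db4 | D4 E4 G4 F4 C4 Bb3 | B3 C#4 E4 D4 A3 G3
That's a consistent down a 3rd shift per cell, and no other grouping gives one.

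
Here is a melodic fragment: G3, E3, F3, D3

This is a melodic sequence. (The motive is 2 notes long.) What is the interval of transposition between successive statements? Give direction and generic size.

down a 2nd

The 2-note cells begin on G3, F3 — each down a 2nd from the last.
From G3 to F3: down a 2nd.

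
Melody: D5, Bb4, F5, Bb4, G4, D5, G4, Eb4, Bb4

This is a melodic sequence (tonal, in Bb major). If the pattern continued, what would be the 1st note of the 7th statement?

F3

With 3-note cells, note 1 of each statement runs D5, Bb4, G4.
Each moves down a 3rd. Continuing: Eb4 → C4 → A3 → F3.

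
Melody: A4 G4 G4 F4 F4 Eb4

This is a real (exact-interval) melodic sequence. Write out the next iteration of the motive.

Eb4 Db4

The 2-note cells begin on A4, G4, F4 — each down a 2nd from the last.
So cell 4 is Eb4 Db4.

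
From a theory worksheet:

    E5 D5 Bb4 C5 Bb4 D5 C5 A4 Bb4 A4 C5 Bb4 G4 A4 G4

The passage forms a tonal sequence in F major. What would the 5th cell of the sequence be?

Unit = 5 notes; the statements start on E5, D5, C5, moving down a 2nd each time.
Continuing the starts: Bb4 → A4.
So cell 5 is A4 G4 E4 F4 E4.

A4 G4 E4 F4 E4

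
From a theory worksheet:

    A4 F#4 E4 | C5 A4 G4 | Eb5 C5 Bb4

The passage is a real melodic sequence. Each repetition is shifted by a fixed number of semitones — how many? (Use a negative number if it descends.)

3

Unit = 3 notes; the statements start on A4, C5, Eb5, moving up a 3rd each time.
A4→C5 is 72 − 69 = 3 semitones.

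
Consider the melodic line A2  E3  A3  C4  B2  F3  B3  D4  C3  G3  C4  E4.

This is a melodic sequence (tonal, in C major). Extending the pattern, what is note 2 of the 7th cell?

D4

With 4-note cells, note 2 of each statement runs E3, F3, G3.
Extending up a 2nd: A3 → B3 → C4 → D4.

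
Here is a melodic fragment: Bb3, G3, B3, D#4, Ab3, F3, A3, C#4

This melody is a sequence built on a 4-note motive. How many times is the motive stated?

2

8 notes in groups of 4 gives 8/4 = 2 statements.
Starts: Bb3, Ab3 — each down a 2nd.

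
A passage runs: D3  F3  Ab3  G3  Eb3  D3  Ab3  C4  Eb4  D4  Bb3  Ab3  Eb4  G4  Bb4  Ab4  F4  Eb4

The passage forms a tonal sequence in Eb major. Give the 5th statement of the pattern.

F5 Ab5 C6 Bb5 G5 F5

The 6-note cells begin on D3, Ab3, Eb4 — each up a 5th from the last.
Carrying on: Bb4 → F5.
So cell 5 is F5 Ab5 C6 Bb5 G5 F5.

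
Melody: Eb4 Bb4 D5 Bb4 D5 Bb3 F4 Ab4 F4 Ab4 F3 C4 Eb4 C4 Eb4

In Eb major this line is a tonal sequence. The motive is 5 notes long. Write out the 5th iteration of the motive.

The 5-note cells begin on Eb4, Bb3, F3 — each down a 4th from the last.
Extending down a 4th: C3 → G2.
So cell 5 is G2 D3 F3 D3 F3.

G2 D3 F3 D3 F3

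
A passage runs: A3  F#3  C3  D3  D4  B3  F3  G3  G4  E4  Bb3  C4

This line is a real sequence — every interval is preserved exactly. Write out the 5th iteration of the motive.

F5 D5 Ab4 Bb4

Unit = 4 notes; the statements start on A3, D4, G4, moving up a 4th each time.
Extending up a 4th: C5 → F5.
From F5 the exact shape gives F5 D5 Ab4 Bb4.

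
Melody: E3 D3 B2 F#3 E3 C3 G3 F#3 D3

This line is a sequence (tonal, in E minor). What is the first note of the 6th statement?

Unit = 3 notes; the statements start on E3, F#3, G3, moving up a 2nd each time.
Continuing: A3 → B3 → C4. Statement 6 starts on C4.

C4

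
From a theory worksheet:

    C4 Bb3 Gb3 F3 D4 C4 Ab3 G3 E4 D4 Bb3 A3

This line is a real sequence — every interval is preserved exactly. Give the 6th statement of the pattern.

With a 4-note motive the entries are C4, D4, E4, each up a 2nd from the previous.
Continuing the starts: F#4 → G#4 → A#4.
So cell 6 is A#4 G#4 E4 D#4.

A#4 G#4 E4 D#4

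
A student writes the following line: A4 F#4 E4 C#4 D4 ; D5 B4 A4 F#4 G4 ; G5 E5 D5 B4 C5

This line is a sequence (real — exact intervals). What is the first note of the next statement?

Unit = 5 notes; the statements start on A4, D5, G5, moving up a 4th each time.
One more step up a 4th gives C6.

C6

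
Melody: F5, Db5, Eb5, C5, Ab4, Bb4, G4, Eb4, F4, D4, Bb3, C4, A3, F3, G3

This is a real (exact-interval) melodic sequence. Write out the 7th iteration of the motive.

B2 G2 A2

The 3-note cells begin on F5, C5, G4, D4, A3 — each down a 4th from the last.
Continuing the starts: E3 → B2.
So cell 7 is B2 G2 A2.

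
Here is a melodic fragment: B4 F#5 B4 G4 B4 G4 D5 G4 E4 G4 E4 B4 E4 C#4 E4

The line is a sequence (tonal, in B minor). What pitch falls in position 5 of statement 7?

D3

The unit is 5 notes. Position-5 pitches of the 3 shown cells: B4, G4, E4.
Carrying that down a 3rd forward: C#4 → A3 → F#3 → D3.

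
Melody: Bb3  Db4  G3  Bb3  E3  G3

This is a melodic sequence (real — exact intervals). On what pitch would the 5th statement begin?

Taking 2-note groups, the heads are Bb3, G3, E3: the pattern moves down a 3rd.
Continuing: C#3 → A#2. Statement 5 starts on A#2.

A#2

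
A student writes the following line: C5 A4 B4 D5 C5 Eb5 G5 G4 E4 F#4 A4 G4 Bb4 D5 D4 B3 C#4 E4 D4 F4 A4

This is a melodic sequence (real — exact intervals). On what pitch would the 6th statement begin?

With a 7-note motive the entries are C5, G4, D4, each down a 4th from the previous.
Continuing: A3 → E3 → B2. Statement 6 starts on B2.

B2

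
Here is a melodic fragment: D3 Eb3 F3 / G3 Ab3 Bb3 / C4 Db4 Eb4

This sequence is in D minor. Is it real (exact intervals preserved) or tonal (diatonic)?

Each cell has the same semitone pattern (1, 2) — intervals are preserved exactly.
And Eb3 lies outside D minor, so the sequence is real rather than tonal.

real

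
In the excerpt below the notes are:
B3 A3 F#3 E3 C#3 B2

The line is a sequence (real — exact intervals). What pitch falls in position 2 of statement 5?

C#2

Grouping in 2s, the 2nd note of each cell is A3, E3, B2.
Carrying that down a 4th forward: F#2 → C#2.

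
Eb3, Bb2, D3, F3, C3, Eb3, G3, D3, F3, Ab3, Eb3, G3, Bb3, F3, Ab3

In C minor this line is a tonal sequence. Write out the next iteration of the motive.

C4 G3 Bb3

With a 3-note motive the entries are Eb3, F3, G3, Ab3, Bb3, each up a 2nd from the previous.
So cell 6 is C4 G3 Bb3.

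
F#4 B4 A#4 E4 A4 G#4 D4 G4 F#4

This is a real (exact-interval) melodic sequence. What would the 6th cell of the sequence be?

Unit = 3 notes; the statements start on F#4, E4, D4, moving down a 2nd each time.
Continuing the starts: C4 → Bb3 → Ab3.
Statement 6 starts on Ab3 and keeps the same exact contour: Ab3 Db4 C4.

Ab3 Db4 C4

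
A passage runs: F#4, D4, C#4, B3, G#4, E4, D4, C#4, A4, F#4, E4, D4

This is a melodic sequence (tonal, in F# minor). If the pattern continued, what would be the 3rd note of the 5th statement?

Grouping in 4s, the 3rd note of each cell is C#4, D4, E4.
Carrying that up a 2nd forward: F#4 → G#4.

G#4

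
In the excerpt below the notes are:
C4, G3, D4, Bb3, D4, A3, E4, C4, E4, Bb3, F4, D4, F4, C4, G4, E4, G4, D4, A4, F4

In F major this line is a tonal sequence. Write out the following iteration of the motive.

Unit = 4 notes; the statements start on C4, D4, E4, F4, G4, moving up a 2nd each time.
From A4 the diatonic shape gives A4 E4 Bb4 G4.

A4 E4 Bb4 G4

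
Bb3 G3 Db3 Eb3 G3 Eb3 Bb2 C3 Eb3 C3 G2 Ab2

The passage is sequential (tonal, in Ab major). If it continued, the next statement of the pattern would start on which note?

The 4-note cells begin on Bb3, G3, Eb3 — each down a 3rd from the last.
One more step down a 3rd gives C3.

C3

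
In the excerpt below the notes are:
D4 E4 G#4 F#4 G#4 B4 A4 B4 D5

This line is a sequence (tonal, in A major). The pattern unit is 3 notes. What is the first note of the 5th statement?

Taking 3-note groups, the heads are D4, F#4, A4: the pattern moves up a 3rd.
Extending the heads up a 3rd: C#5 → E5.

E5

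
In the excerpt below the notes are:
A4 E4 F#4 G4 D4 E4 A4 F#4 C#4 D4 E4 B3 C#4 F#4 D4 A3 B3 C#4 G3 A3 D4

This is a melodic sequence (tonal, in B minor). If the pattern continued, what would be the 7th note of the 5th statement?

Grouping in 7s, the 7th note of each cell is A4, F#4, D4.
Carrying that down a 3rd forward: B3 → G3.

G3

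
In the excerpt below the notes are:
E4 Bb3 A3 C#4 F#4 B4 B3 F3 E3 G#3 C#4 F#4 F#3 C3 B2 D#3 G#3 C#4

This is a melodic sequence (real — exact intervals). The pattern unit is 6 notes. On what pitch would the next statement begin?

C#3

Taking 6-note groups, the heads are E4, B3, F#3: the pattern moves down a 4th.
One more step down a 4th gives C#3.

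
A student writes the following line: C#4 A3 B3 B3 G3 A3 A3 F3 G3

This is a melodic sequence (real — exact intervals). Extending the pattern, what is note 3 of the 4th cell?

Grouping in 3s, the 3rd note of each cell is B3, A3, G3.
Each moves down a 2nd; the next is F3.

F3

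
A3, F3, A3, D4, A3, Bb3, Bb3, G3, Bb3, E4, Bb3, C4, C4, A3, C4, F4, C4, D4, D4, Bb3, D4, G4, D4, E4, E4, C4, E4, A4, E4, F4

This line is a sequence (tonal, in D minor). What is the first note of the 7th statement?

G4

Taking 6-note groups, the heads are A3, Bb3, C4, D4, E4: the pattern moves up a 2nd.
Continuing: F4 → G4. Statement 7 starts on G4.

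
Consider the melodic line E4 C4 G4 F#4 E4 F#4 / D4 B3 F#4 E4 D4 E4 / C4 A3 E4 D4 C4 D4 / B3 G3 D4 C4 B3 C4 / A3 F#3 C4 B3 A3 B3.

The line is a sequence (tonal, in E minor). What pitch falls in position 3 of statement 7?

A3

The unit is 6 notes. Position-3 pitches of the 5 shown cells: G4, F#4, E4, D4, C4.
Extending down a 2nd: B3 → A3.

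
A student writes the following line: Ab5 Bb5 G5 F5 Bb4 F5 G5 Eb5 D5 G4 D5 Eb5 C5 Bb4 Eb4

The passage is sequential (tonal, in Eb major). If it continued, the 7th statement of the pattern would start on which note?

With a 5-note motive the entries are Ab5, F5, D5, each down a 3rd from the previous.
Continuing: Bb4 → G4 → Eb4 → C4. Statement 7 starts on C4.

C4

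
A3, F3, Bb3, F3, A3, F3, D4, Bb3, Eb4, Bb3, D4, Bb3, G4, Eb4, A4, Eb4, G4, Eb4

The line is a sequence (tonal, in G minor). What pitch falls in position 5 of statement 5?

The unit is 6 notes. Position-5 pitches of the 3 shown cells: A3, D4, G4.
Carrying that up a 4th forward: C5 → F5.

F5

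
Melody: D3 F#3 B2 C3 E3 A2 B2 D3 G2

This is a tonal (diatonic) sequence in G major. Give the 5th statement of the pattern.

Taking 3-note groups, the heads are D3, C3, B2: the pattern moves down a 2nd.
Continuing the starts: A2 → G2.
So cell 5 is G2 B2 E2.

G2 B2 E2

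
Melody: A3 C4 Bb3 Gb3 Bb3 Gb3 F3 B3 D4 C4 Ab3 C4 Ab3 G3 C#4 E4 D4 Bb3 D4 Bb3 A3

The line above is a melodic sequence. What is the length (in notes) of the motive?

Try groups of 7 (3 cells in 21 notes):
A3 C4 Bb3 Gb3 Bb3 Gb3 F3 | B3 D4 C4 Ab3 C4 Ab3 G3 | C#4 E4 D4 Bb3 D4 Bb3 A3
Every group is a transposition up a 2nd of the one before; no shorter unit works.

7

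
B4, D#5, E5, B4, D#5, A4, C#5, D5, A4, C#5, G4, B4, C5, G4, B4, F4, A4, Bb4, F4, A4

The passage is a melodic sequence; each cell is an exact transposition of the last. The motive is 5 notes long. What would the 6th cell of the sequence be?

Db4 F4 Gb4 Db4 F4

With a 5-note motive the entries are B4, A4, G4, F4, each down a 2nd from the previous.
Carrying on: Eb4 → Db4.
So cell 6 is Db4 F4 Gb4 Db4 F4.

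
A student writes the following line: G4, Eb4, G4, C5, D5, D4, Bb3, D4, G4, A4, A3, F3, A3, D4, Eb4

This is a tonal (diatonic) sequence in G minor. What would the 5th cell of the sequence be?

Bb2 G2 Bb2 Eb3 F3

Taking 5-note groups, the heads are G4, D4, A3: the pattern moves down a 4th.
Continuing the starts: Eb3 → Bb2.
So cell 5 is Bb2 G2 Bb2 Eb3 F3.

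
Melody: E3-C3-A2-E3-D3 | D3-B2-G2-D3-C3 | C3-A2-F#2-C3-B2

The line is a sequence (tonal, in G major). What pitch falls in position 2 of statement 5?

Grouping in 5s, the 2nd note of each cell is C3, B2, A2.
Each moves down a 2nd. Continuing: G2 → F#2.

F#2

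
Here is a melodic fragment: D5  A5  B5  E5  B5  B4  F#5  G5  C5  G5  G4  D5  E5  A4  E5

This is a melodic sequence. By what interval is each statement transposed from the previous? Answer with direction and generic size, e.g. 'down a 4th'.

The 5-note cells begin on D5, B4, G4 — each down a 3rd from the last.
From D5 to B4: down a 3rd.

down a 3rd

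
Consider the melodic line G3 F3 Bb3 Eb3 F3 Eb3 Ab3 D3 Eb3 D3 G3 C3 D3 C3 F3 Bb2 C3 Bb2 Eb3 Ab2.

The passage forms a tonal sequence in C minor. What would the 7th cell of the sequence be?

With a 4-note motive the entries are G3, F3, Eb3, D3, C3, each down a 2nd from the previous.
Carrying on: Bb2 → Ab2.
From Ab2 the diatonic shape gives Ab2 G2 C3 F2.

Ab2 G2 C3 F2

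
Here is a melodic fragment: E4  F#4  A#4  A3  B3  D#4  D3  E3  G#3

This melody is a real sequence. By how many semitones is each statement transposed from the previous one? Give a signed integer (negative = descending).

-7

The 3-note cells begin on E4, A3, D3 — each down a 5th from the last.
E4 to A3 spans -7 semitones.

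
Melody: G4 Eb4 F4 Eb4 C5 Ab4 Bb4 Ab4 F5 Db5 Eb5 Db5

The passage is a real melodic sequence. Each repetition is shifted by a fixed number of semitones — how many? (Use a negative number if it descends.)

5

With a 4-note motive the entries are G4, C5, F5, each up a 4th from the previous.
Counting half-steps from G4 to C5: 5.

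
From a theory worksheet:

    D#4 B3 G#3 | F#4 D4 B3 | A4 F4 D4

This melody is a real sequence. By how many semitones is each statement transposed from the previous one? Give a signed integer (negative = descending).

3

With a 3-note motive the entries are D#4, F#4, A4, each up a 3rd from the previous.
D#4 to F#4 spans +3 semitones.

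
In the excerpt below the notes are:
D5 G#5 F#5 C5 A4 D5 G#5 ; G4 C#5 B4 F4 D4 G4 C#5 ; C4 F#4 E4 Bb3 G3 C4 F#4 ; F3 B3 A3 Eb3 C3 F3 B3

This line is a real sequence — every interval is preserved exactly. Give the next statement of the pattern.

Unit = 7 notes; the statements start on D5, G4, C4, F3, moving down a 5th each time.
From Bb2 the exact shape gives Bb2 E3 D3 Ab2 F2 Bb2 E3.

Bb2 E3 D3 Ab2 F2 Bb2 E3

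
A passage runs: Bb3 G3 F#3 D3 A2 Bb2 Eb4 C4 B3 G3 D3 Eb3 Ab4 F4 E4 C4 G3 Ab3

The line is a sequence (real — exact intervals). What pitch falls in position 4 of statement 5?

Bb4

With 6-note cells, note 4 of each statement runs D3, G3, C4.
Extending up a 4th: F4 → Bb4.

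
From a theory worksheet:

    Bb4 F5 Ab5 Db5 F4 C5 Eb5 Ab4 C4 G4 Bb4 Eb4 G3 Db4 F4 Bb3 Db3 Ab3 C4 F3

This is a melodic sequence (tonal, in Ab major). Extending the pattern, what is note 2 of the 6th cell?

Eb3

With 4-note cells, note 2 of each statement runs F5, C5, G4, Db4, Ab3.
From Ab3, down a 4th gives Eb3.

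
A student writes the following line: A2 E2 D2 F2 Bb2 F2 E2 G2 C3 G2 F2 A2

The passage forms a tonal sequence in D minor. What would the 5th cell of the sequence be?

E3 Bb2 A2 C3

With a 4-note motive the entries are A2, Bb2, C3, each up a 2nd from the previous.
Carrying on: D3 → E3.
So cell 5 is E3 Bb2 A2 C3.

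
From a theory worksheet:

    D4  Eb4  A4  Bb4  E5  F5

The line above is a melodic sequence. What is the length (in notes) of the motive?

2

Try groups of 2 (3 cells in 6 notes):
D4 Eb4 | A4 Bb4 | E5 F5
Every group is a transposition up a 5th of the one before; no shorter unit works.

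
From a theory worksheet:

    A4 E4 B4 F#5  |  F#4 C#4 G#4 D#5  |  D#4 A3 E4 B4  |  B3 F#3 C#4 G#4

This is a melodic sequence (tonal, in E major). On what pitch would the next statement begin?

G#3

The 4-note cells begin on A4, F#4, D#4, B3 — each down a 3rd from the last.
One more step down a 3rd gives G#3.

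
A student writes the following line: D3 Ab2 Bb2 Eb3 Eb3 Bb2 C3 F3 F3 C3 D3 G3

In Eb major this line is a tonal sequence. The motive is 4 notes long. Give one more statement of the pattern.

With a 4-note motive the entries are D3, Eb3, F3, each up a 2nd from the previous.
So cell 4 is G3 D3 Eb3 Ab3.

G3 D3 Eb3 Ab3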